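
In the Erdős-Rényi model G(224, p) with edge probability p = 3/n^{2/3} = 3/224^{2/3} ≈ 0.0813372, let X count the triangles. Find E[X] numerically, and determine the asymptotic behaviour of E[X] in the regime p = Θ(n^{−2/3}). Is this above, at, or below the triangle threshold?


Number of potential triangles: C(224, 3) = 1848224.
Each occurs with probability p³ ≈ (0.0813372)³ ≈ 5.38105867e-04.
By linearity: E[X] = C(224, 3)·p³ ≈ 1848224 · 5.38105867e-04 ≈ 994.540179.
Since α = 2/3 < 1, p = c/n^{2/3} ≫ 1/n is above the triangle threshold p ~ 1/n. Asymptotically E[X] ~ (c³/6)·n^{3(1−α)} = (3³/6)·n^{1} → ∞; triangles are abundant w.h.p.

E[X] ≈ 994.540179; in regime p = Θ(1/n^{2/3}) E[X] diverges (above the triangle threshold p ~ 1/n).


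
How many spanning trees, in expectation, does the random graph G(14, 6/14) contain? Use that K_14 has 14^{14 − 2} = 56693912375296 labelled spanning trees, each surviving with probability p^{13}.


K_14 has 14^{14 − 2} = 56693912375296 labelled spanning trees.
For each such spanning tree H, let X_H = 1 if all 13 edges of H are present in G. Then P[X_H = 1] = p^{13} = (3/7)^{13} = 1594323/96889010407.
By linearity: E[X] = Σ_H E[X_H] = 56693912375296 · p^{13} = 56693912375296 · 1594323/96889010407 = 6530347008/7.
Numerically: E[X] ≈ 9.33e+08.

E[X] = 56693912375296 · (3/7)^{13} = 6530347008/7 ≈ 9.33e+08.


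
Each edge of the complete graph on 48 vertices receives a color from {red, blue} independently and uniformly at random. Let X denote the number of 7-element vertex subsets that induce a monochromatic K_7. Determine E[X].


Let X = Σ_S X_S over the C(48, 7) = 73629072 subsets S of size 7, where X_S = 1 if the K_7 on S is monochromatic.
For a fixed S, the K_7 on S has C(7, 2) = 21 edges. P[all 21 edges red] = (1/2)^21, and likewise for blue, so P[monochromatic] = 2·(1/2)^21 = 2^{1 − 21} = 1/1048576.
By linearity: E[X] = C(48, 7) · 2^{1 − 21} = 73629072 · 1/1048576 = 4601817/65536.
Numerically: E[X] ≈ 70.218155.

E[X] = C(48,7)·2^(1−C(7,2)) = 4601817/65536 ≈ 70.218155.


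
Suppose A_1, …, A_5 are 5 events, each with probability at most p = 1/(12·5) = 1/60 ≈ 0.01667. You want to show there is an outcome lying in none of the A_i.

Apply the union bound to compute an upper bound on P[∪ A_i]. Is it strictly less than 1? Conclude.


Union bound: P[∪_{i=1}^{5} A_i] ≤ Σ_i P[A_i] ≤ 5·p = 5·(1/60) = 1/12.
Numerically: 1/12 ≈ 0.08333.
Is 1/12 < 1? YES.
Since P[∪ A_i] ≤ 1/12 < 1, the complement has P[∩ A_i^c] ≥ 1 − 1/12 = 11/12 > 0, so some outcome avoids every A_i.

5·p = 1/12 ≈ 0.08333; existence CERTIFIED by the union bound.


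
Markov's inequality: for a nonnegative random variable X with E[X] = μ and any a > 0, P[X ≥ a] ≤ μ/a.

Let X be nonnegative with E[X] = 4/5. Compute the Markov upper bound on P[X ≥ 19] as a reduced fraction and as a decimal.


μ = E[X] = 4/5, a = 19.
Markov: P[X ≥ 19] ≤ μ/a = (4/5)/19 = 4/95.
Numerically: ≈ 0.042105.
(Since a = 19 > μ = 0.800000, the bound 4/95 is < 1 and informative.)

P[X ≥ 19] ≤ 4/95 ≈ 0.042105.


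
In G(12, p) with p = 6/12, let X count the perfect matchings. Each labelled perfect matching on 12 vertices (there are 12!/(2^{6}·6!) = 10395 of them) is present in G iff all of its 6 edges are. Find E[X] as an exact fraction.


K_12 has 12!/(2^{6}·6!) = 10395 labelled perfect matchings.
For each such perfect matching H, let X_H = 1 if all 6 edges of H are present in G. Then P[X_H = 1] = p^{6} = (1/2)^{6} = 1/64.
Summing the indicators: E[X] = Σ_H E[X_H] = 10395 · p^{6} = 10395 · 1/64 = 10395/64.
Numerically: E[X] ≈ 162.

E[X] = 10395 · (1/2)^{6} = 10395/64 ≈ 162.


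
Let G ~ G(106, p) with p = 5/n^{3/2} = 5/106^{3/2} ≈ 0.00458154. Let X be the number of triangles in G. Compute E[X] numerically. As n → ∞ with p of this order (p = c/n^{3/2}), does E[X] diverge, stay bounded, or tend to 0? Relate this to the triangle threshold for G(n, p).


Number of potential triangles: C(106, 3) = 192920.
Each occurs with probability p³ ≈ (0.00458154)³ ≈ 9.61686721e-08.
By linearity: E[X] = C(106, 3)·p³ ≈ 192920 · 9.61686721e-08 ≈ 0.018553.
Since α = 3/2 > 1, p = c/n^{3/2} = o(1/n) is below the triangle threshold p ~ 1/n. Asymptotically E[X] ~ (c³/6)·n^{3(1−α)} = (5³/6)·n^{-1.5} → 0, so by Markov's inequality G has no triangles w.h.p.

E[X] ≈ 0.018553; in regime p = Θ(1/n^{3/2}) E[X] tends to 0 (below the triangle threshold p ~ 1/n).


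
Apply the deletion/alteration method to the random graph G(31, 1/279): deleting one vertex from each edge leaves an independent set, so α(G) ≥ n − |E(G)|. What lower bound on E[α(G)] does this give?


E[|E(G)|] = C(31, 2)·p = 465 · (1/279) = 5/3.
E[α(G)] ≥ n − E[|E(G)|] = 31 − 5/3 = 88/3.
Numerically: ≈ 29.3333.
(This is only a lower bound; the true E[α(G)] may be larger.)

E[α(G)] ≥ 88/3 ≈ 29.3333.


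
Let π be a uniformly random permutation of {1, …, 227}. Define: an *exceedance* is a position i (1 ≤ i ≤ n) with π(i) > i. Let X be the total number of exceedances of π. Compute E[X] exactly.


Write X = Σ_{i=1}^{227} X_i, where X_i = 1_{π(i) > i}.
For each fixed i, π(i) is uniform over {1, …, 227} (marginal of a uniform permutation), so P[π(i) > i] = (n − i)/n. Summing: Σ_{i=1}^{227} (n − i)/n = (0 + 1 + … + 226)/227 = 227(227 − 1)/(2·227) = (227 − 1)/2.
Hence E[X] = Σ_{i=1}^{227} (227 − i)/227 = 113 ≈ 113.000.

E[X] = 113 = 113.000.


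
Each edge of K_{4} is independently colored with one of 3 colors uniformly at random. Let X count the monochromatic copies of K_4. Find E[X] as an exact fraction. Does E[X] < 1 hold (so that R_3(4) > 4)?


E[X] = C(4, 4) · 3^{1 − 6} = 1 · 3^{−5} = 1/243.
As a reduced fraction: E[X] = 1/243 ≈ 0.004.
Is E[X] < 1? YES.
Since E[X] < 1, there exists a 3-coloring of K_{4} with no monochromatic K_4; hence R_3(4) > 4.

E[X] = 1/243 ≈ 0.004; E[X] < 1, so R_3(4) > 4.


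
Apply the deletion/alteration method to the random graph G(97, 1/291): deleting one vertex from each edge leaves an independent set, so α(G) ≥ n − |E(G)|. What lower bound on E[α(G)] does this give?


E[|E(G)|] = C(97, 2)·p = 4656 · (1/291) = 16.
E[α(G)] ≥ n − E[|E(G)|] = 97 − 16 = 81.
Numerically: ≈ 81.0000.
(This is only a lower bound; the true E[α(G)] may be larger.)

E[α(G)] ≥ 81 ≈ 81.0000.


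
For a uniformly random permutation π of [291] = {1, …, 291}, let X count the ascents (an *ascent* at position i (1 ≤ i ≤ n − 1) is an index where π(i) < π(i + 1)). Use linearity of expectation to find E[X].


Write X = Σ X_I over i = 1, …, 290, with X_I the indicator of one ascent.
There are 290 indicators.
For each fixed i, the pair (π(i), π(i+1)) is a uniformly random ordered pair of distinct values from {1, …, 291}; by symmetry P[π(i) < π(i+1)] = 1/2.
By linearity: E[X] = 290 · (1/2) = (291 − 1) · (1/2) = 145 ≈ 145.000000.

E[X] = 145 = 145.000000.


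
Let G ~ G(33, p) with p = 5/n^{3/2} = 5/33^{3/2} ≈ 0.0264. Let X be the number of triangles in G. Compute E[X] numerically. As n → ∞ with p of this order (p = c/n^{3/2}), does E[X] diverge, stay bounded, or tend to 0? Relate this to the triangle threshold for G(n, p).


Number of potential triangles: C(33, 3) = 5456.
Each occurs with probability p³ ≈ (0.0264)³ ≈ 1.83484e-05.
By linearity: E[X] = C(33, 3)·p³ ≈ 5456 · 1.83484e-05 ≈ 0.100.
Since α = 3/2 > 1, p = c/n^{3/2} = o(1/n) is below the triangle threshold p ~ 1/n. Asymptotically E[X] ~ (c³/6)·n^{3(1−α)} = (5³/6)·n^{-1.5} → 0, so by Markov's inequality G has no triangles w.h.p.

E[X] ≈ 0.100; in regime p = Θ(1/n^{3/2}) E[X] tends to 0 (below the triangle threshold p ~ 1/n).


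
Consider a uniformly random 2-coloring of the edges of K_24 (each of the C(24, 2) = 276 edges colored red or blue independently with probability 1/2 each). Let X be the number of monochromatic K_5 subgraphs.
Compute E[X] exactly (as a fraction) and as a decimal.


Let X = Σ_S X_S over the C(24, 5) = 42504 subsets S of size 5, where X_S = 1 if the K_5 on S is monochromatic.
For a fixed S, the K_5 on S has C(5, 2) = 10 edges. P[all 10 edges red] = (1/2)^10, and likewise for blue, so P[monochromatic] = 2·(1/2)^10 = 2^{1 − 10} = 1/512.
Summing: E[X] = C(24, 5) · 2^{1 − 10} = 42504 · 1/512 = 5313/64.
Numerically: E[X] ≈ 83.015625.

E[X] = C(24,5)·2^(1−C(5,2)) = 5313/64 ≈ 83.015625.


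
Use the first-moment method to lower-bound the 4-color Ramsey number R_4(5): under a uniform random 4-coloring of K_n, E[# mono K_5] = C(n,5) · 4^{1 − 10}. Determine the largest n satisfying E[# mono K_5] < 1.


We need C(n, 5) · 4^{1 − 10} < 1, i.e. C(n, 5) < 4^{10 − 1} = 262144.
Check values of n near the boundary:
  n = 29: C(29, 5) = 118755; 118755 < 262144? YES
  n = 30: C(30, 5) = 142506; 142506 < 262144? YES
  n = 31: C(31, 5) = 169911; 169911 < 262144? YES
  n = 32: C(32, 5) = 201376; 201376 < 262144? YES
  n = 33: C(33, 5) = 237336; 237336 < 262144? YES
  n = 34: C(34, 5) = 278256; 278256 < 262144? NO
  n = 35: C(35, 5) = 324632; 324632 < 262144? NO
The largest n with C(n, 5) < 262144 is n = 33 (where E[X] = 29667/32768 ≈ 0.9053650). Hence R_4(5) > 33, i.e. R_4(5) ≥ 34.

Largest n = 33; hence R_4(5) > 33.


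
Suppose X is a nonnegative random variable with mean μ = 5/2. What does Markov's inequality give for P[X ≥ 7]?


μ = E[X] = 5/2, a = 7.
Markov: P[X ≥ 7] ≤ μ/a = (5/2)/7 = 5/14.
Numerically: ≈ 0.357.
(Since a = 7 > μ = 2.500, the bound 5/14 is < 1 and informative.)

P[X ≥ 7] ≤ 5/14 ≈ 0.357.


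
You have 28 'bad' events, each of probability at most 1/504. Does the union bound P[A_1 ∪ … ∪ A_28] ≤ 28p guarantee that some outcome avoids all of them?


Union bound: P[∪_{i=1}^{28} A_i] ≤ Σ_i P[A_i] ≤ 28·p = 28·(1/504) = 1/18.
Numerically: 1/18 ≈ 0.0555556.
Is 1/18 < 1? YES.
Since P[∪ A_i] ≤ 1/18 < 1, the complement has P[∩ A_i^c] ≥ 1 − 1/18 = 17/18 > 0, so some outcome avoids every A_i.

28·p = 1/18 ≈ 0.0555556; existence CERTIFIED by the union bound.


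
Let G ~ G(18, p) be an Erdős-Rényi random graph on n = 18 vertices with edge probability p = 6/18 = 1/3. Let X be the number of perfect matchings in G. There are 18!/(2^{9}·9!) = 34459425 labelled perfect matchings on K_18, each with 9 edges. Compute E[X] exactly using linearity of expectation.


K_18 has 18!/(2^{9}·9!) = 34459425 labelled perfect matchings.
For each such perfect matching H, let X_H = 1 if all 9 edges of H are present in G. Then P[X_H = 1] = p^{9} = (1/3)^{9} = 1/19683.
Summing the indicators: E[X] = Σ_H E[X_H] = 34459425 · p^{9} = 34459425 · 1/19683 = 425425/243.
Numerically: E[X] ≈ 1750.72.

E[X] = 34459425 · (1/3)^{9} = 425425/243 ≈ 1750.72.


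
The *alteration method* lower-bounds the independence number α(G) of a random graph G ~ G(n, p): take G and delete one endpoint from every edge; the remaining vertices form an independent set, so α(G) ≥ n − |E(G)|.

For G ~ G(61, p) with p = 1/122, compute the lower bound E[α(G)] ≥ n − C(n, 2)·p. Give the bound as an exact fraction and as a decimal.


E[|E(G)|] = C(61, 2)·p = 1830 · (1/122) = 15.
E[α(G)] ≥ n − E[|E(G)|] = 61 − 15 = 46.
Numerically: ≈ 46.0000.
(This is only a lower bound; the true E[α(G)] may be larger.)

E[α(G)] ≥ 46 ≈ 46.0000.


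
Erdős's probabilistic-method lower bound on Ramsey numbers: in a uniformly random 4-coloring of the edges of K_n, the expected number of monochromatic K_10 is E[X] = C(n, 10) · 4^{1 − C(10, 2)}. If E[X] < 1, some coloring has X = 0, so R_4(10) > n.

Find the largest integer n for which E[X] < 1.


We need C(n, 10) · 4^{1 − 45} < 1, i.e. C(n, 10) < 4^{45 − 1} = 309485009821345068724781056.
Check values of n near the boundary:
  n = 2020: C(2020, 10) = 304832018578739931133653656; 304832018578739931133653656 < 309485009821345068724781056? YES
  n = 2021: C(2021, 10) = 306347841644770462864800616; 306347841644770462864800616 < 309485009821345068724781056? YES
  n = 2022: C(2022, 10) = 307870445231474093395937796; 307870445231474093395937796 < 309485009821345068724781056? YES
  n = 2023: C(2023, 10) = 309399856285778485315440716; 309399856285778485315440716 < 309485009821345068724781056? YES
  n = 2024: C(2024, 10) = 310936101848269937576192656; 310936101848269937576192656 < 309485009821345068724781056? NO
  n = 2025: C(2025, 10) = 312479209053472269772600560; 312479209053472269772600560 < 309485009821345068724781056? NO
  n = 2026: C(2026, 10) = 314029205130126398094885285; 314029205130126398094885285 < 309485009821345068724781056? NO
The largest n with C(n, 10) < 309485009821345068724781056 is n = 2023 (where E[X] = 77349964071444621328860179/77371252455336267181195264 ≈ 0.99972). Hence R_4(10) > 2023, i.e. R_4(10) ≥ 2024.

Largest n = 2023; hence R_4(10) > 2023.


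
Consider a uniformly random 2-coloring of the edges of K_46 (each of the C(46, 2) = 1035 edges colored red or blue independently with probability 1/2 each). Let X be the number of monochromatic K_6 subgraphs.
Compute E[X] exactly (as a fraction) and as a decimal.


Let X = Σ_S X_S over the C(46, 6) = 9366819 subsets S of size 6, where X_S = 1 if the K_6 on S is monochromatic.
For a fixed S, the K_6 on S has C(6, 2) = 15 edges. P[all 15 edges red] = (1/2)^15, and likewise for blue, so P[monochromatic] = 2·(1/2)^15 = 2^{1 − 15} = 1/16384.
By linearity: E[X] = C(46, 6) · 2^{1 − 15} = 9366819 · 1/16384 = 9366819/16384.
Numerically: E[X] ≈ 571.70526.

E[X] = C(46,6)·2^(1−C(6,2)) = 9366819/16384 ≈ 571.70526.


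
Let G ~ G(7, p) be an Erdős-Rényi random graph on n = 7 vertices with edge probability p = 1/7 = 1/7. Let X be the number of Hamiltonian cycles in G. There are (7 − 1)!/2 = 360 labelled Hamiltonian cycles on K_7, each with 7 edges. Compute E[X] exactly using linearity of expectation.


K_7 has (7 − 1)!/2 = 360 labelled Hamiltonian cycles.
For each such Hamiltonian cycle H, let X_H = 1 if all 7 edges of H are present in G. Then P[X_H = 1] = p^{7} = (1/7)^{7} = 1/823543.
By linearity of expectation: E[X] = Σ_H E[X_H] = 360 · p^{7} = 360 · 1/823543 = 360/823543.
Numerically: E[X] ≈ 0.00043714.

E[X] = 360 · (1/7)^{7} = 360/823543 ≈ 0.00043714.


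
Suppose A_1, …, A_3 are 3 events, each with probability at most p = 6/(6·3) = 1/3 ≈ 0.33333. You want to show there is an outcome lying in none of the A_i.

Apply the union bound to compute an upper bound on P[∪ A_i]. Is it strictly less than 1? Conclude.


Union bound: P[∪_{i=1}^{3} A_i] ≤ Σ_i P[A_i] ≤ 3·p = 3·(1/3) = 1.
Numerically: 1 ≈ 1.00000.
Is 1 < 1? NO.
Since the bound 1 is ≥ 1, the union bound is uninformative here; it does NOT by itself certify existence.

3·p = 1 ≈ 1.00000; existence NOT certified by the union bound.


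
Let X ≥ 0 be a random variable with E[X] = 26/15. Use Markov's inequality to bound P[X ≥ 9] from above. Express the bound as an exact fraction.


μ = E[X] = 26/15, a = 9.
Markov: P[X ≥ 9] ≤ μ/a = (26/15)/9 = 26/135.
Numerically: ≈ 0.1926.
(Since a = 9 > μ = 1.7333, the bound 26/135 is < 1 and informative.)

P[X ≥ 9] ≤ 26/135 ≈ 0.1926.


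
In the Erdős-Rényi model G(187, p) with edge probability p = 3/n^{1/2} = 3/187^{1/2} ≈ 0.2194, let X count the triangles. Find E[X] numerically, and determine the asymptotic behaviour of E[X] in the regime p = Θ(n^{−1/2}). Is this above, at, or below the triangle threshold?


Number of potential triangles: C(187, 3) = 1072445.
Each occurs with probability p³ ≈ (0.2194)³ ≈ 1.055848e-02.
By linearity: E[X] = C(187, 3)·p³ ≈ 1072445 · 1.055848e-02 ≈ 11323.3879.
Since α = 1/2 < 1, p = c/n^{1/2} ≫ 1/n is above the triangle threshold p ~ 1/n. Asymptotically E[X] ~ (c³/6)·n^{3(1−α)} = (3³/6)·n^{1.5} → ∞; triangles are abundant w.h.p.

E[X] ≈ 11323.3879; in regime p = Θ(1/n^{1/2}) E[X] diverges (above the triangle threshold p ~ 1/n).


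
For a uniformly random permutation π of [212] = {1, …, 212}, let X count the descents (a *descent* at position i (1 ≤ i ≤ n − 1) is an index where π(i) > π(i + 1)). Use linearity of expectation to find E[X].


Write X = Σ X_I over i = 1, …, 211, with X_I the indicator of one descent.
There are 211 indicators.
For each fixed i, the pair (π(i), π(i+1)) is a uniformly random ordered pair of distinct values from {1, …, 212}; by symmetry P[π(i) > π(i+1)] = 1/2.
By linearity: E[X] = 211 · (1/2) = (212 − 1) · (1/2) = 211/2 ≈ 105.500.

E[X] = 211/2 = 105.500.


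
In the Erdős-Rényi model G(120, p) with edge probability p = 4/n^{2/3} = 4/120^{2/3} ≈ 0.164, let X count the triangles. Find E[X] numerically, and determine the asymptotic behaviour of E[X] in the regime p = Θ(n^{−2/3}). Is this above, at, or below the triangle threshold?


Number of potential triangles: C(120, 3) = 280840.
Each occurs with probability p³ ≈ (0.164)³ ≈ 4.44444e-03.
By linearity: E[X] = C(120, 3)·p³ ≈ 280840 · 4.44444e-03 ≈ 1248.178.
Since α = 2/3 < 1, p = c/n^{2/3} ≫ 1/n is above the triangle threshold p ~ 1/n. Asymptotically E[X] ~ (c³/6)·n^{3(1−α)} = (4³/6)·n^{1} → ∞; triangles are abundant w.h.p.

E[X] ≈ 1248.178; in regime p = Θ(1/n^{2/3}) E[X] diverges (above the triangle threshold p ~ 1/n).


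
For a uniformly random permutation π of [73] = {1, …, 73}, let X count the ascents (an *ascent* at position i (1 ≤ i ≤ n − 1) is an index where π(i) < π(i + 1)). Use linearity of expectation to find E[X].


Write X = Σ X_I over i = 1, …, 72, with X_I the indicator of one ascent.
There are 72 indicators.
For each fixed i, the pair (π(i), π(i+1)) is a uniformly random ordered pair of distinct values from {1, …, 73}; by symmetry P[π(i) < π(i+1)] = 1/2.
By linearity: E[X] = 72 · (1/2) = (73 − 1) · (1/2) = 36 ≈ 36.0000.

E[X] = 36 = 36.0000.


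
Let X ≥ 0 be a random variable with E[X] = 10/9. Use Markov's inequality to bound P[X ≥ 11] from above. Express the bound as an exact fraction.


μ = E[X] = 10/9, a = 11.
Markov: P[X ≥ 11] ≤ μ/a = (10/9)/11 = 10/99.
Numerically: ≈ 0.10101.
(Since a = 11 > μ = 1.11111, the bound 10/99 is < 1 and informative.)

P[X ≥ 11] ≤ 10/99 ≈ 0.10101.


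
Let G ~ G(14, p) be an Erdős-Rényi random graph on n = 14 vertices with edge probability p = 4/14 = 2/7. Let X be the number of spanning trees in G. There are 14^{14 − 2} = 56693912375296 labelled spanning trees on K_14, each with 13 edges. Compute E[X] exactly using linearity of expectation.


K_14 has 14^{14 − 2} = 56693912375296 labelled spanning trees.
For each such spanning tree H, let X_H = 1 if all 13 edges of H are present in G. Then P[X_H = 1] = p^{13} = (2/7)^{13} = 8192/96889010407.
Summing the indicators: E[X] = Σ_H E[X_H] = 56693912375296 · p^{13} = 56693912375296 · 8192/96889010407 = 33554432/7.
Numerically: E[X] ≈ 4.79e+06.

E[X] = 56693912375296 · (2/7)^{13} = 33554432/7 ≈ 4.79e+06.


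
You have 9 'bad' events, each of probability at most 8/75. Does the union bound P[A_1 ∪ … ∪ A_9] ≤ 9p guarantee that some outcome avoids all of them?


Union bound: P[∪_{i=1}^{9} A_i] ≤ Σ_i P[A_i] ≤ 9·p = 9·(8/75) = 24/25.
Numerically: 24/25 ≈ 0.9600.
Is 24/25 < 1? YES.
Since P[∪ A_i] ≤ 24/25 < 1, the complement has P[∩ A_i^c] ≥ 1 − 24/25 = 1/25 > 0, so some outcome avoids every A_i.

9·p = 24/25 ≈ 0.9600; existence CERTIFIED by the union bound.


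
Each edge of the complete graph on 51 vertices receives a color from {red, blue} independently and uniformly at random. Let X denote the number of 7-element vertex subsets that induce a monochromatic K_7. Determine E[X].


Let X = Σ_S X_S over the C(51, 7) = 115775100 subsets S of size 7, where X_S = 1 if the K_7 on S is monochromatic.
For a fixed S, the K_7 on S has C(7, 2) = 21 edges. P[all 21 edges red] = (1/2)^21, and likewise for blue, so P[monochromatic] = 2·(1/2)^21 = 2^{1 − 21} = 1/1048576.
Summing: E[X] = C(51, 7) · 2^{1 − 21} = 115775100 · 1/1048576 = 28943775/262144.
Numerically: E[X] ≈ 110.4117.

E[X] = C(51,7)·2^(1−C(7,2)) = 28943775/262144 ≈ 110.4117.


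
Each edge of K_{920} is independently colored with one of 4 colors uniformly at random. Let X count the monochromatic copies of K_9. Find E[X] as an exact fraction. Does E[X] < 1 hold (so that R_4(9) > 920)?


E[X] = C(920, 9) · 4^{1 − 36} = 1251067384312182251760 · 4^{−35} = 1251067384312182251760/1180591620717411303424.
As a reduced fraction: E[X] = 78191711519511390735/73786976294838206464 ≈ 1.0596953.
Is E[X] < 1? NO.
Since E[X] ≥ 1, the first-moment bound is inconclusive at n = 920; it does NOT by itself certify R_4(9) > 920.

E[X] = 78191711519511390735/73786976294838206464 ≈ 1.0596953; E[X] ≥ 1; first-moment method inconclusive here.


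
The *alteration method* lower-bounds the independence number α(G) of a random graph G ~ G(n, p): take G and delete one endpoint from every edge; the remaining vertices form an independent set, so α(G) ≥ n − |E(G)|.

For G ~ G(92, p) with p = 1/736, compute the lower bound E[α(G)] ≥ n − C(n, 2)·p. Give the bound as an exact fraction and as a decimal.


E[|E(G)|] = C(92, 2)·p = 4186 · (1/736) = 91/16.
E[α(G)] ≥ n − E[|E(G)|] = 92 − 91/16 = 1381/16.
Numerically: ≈ 86.3125.
(This is only a lower bound; the true E[α(G)] may be larger.)

E[α(G)] ≥ 1381/16 ≈ 86.3125.


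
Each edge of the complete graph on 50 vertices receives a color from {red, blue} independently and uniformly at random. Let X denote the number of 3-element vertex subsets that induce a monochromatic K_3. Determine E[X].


Let X = Σ_S X_S over the C(50, 3) = 19600 subsets S of size 3, where X_S = 1 if the K_3 on S is monochromatic.
For a fixed S, the K_3 on S has C(3, 2) = 3 edges. P[all 3 edges red] = (1/2)^3, and likewise for blue, so P[monochromatic] = 2·(1/2)^3 = 2^{1 − 3} = 1/4.
By linearity of expectation: E[X] = C(50, 3) · 2^{1 − 3} = 19600 · 1/4 = 4900.
Numerically: E[X] ≈ 4900.00000.

E[X] = C(50,3)·2^(1−C(3,2)) = 4900 ≈ 4900.00000.


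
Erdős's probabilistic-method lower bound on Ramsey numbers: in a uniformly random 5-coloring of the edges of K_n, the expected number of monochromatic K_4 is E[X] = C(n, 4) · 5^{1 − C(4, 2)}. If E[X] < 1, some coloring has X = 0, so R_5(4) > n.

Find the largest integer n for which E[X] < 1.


We need C(n, 4) · 5^{1 − 6} < 1, i.e. C(n, 4) < 5^{6 − 1} = 3125.
Check values of n near the boundary:
  n = 13: C(13, 4) = 715; 715 < 3125? YES
  n = 14: C(14, 4) = 1001; 1001 < 3125? YES
  n = 15: C(15, 4) = 1365; 1365 < 3125? YES
  n = 16: C(16, 4) = 1820; 1820 < 3125? YES
  n = 17: C(17, 4) = 2380; 2380 < 3125? YES
  n = 18: C(18, 4) = 3060; 3060 < 3125? YES
  n = 19: C(19, 4) = 3876; 3876 < 3125? NO
  n = 20: C(20, 4) = 4845; 4845 < 3125? NO
The largest n with C(n, 4) < 3125 is n = 18 (where E[X] = 612/625 ≈ 0.979200). Hence R_5(4) > 18, i.e. R_5(4) ≥ 19.

Largest n = 18; hence R_5(4) > 18.


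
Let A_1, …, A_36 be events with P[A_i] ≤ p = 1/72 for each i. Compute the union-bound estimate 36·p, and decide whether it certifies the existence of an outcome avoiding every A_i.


Union bound: P[∪_{i=1}^{36} A_i] ≤ Σ_i P[A_i] ≤ 36·p = 36·(1/72) = 1/2.
Numerically: 1/2 ≈ 0.50000.
Is 1/2 < 1? YES.
Since P[∪ A_i] ≤ 1/2 < 1, the complement has P[∩ A_i^c] ≥ 1 − 1/2 = 1/2 > 0, so some outcome avoids every A_i.

36·p = 1/2 ≈ 0.50000; existence CERTIFIED by the union bound.


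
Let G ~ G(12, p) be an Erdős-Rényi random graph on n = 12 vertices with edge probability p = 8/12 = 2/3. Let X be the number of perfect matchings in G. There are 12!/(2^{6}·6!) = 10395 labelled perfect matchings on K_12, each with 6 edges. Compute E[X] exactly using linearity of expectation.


K_12 has 12!/(2^{6}·6!) = 10395 labelled perfect matchings.
For each such perfect matching H, let X_H = 1 if all 6 edges of H are present in G. Then P[X_H = 1] = p^{6} = (2/3)^{6} = 64/729.
By linearity: E[X] = Σ_H E[X_H] = 10395 · p^{6} = 10395 · 64/729 = 24640/27.
Numerically: E[X] ≈ 912.593.

E[X] = 10395 · (2/3)^{6} = 24640/27 ≈ 912.593.


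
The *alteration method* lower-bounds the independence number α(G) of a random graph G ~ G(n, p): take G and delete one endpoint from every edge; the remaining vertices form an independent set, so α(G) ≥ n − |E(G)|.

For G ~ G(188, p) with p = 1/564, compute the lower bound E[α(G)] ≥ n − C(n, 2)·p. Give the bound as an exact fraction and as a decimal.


E[|E(G)|] = C(188, 2)·p = 17578 · (1/564) = 187/6.
E[α(G)] ≥ n − E[|E(G)|] = 188 − 187/6 = 941/6.
Numerically: ≈ 156.8333.
(This is only a lower bound; the true E[α(G)] may be larger.)

E[α(G)] ≥ 941/6 ≈ 156.8333.


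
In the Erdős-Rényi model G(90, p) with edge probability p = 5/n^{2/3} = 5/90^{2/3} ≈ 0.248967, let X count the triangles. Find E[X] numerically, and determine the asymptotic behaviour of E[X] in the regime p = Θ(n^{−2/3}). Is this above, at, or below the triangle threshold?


Number of potential triangles: C(90, 3) = 117480.
Each occurs with probability p³ ≈ (0.248967)³ ≈ 1.54320988e-02.
By linearity: E[X] = C(90, 3)·p³ ≈ 117480 · 1.54320988e-02 ≈ 1812.962963.
Since α = 2/3 < 1, p = c/n^{2/3} ≫ 1/n is above the triangle threshold p ~ 1/n. Asymptotically E[X] ~ (c³/6)·n^{3(1−α)} = (5³/6)·n^{1} → ∞; triangles are abundant w.h.p.

E[X] ≈ 1812.962963; in regime p = Θ(1/n^{2/3}) E[X] diverges (above the triangle threshold p ~ 1/n).


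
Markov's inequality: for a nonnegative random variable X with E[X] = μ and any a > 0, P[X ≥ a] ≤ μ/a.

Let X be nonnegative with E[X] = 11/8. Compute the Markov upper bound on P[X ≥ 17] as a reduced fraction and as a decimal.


μ = E[X] = 11/8, a = 17.
Markov: P[X ≥ 17] ≤ μ/a = (11/8)/17 = 11/136.
Numerically: ≈ 0.0809.
(Since a = 17 > μ = 1.3750, the bound 11/136 is < 1 and informative.)

P[X ≥ 17] ≤ 11/136 ≈ 0.0809.


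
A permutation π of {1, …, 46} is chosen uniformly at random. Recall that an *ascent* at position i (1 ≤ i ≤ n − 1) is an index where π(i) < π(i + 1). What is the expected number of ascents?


Write X = Σ X_I over i = 1, …, 45, with X_I the indicator of one ascent.
There are 45 indicators.
For each fixed i, the pair (π(i), π(i+1)) is a uniformly random ordered pair of distinct values from {1, …, 46}; by symmetry P[π(i) < π(i+1)] = 1/2.
By linearity: E[X] = 45 · (1/2) = (46 − 1) · (1/2) = 45/2 ≈ 22.500000.

E[X] = 45/2 = 22.500000.


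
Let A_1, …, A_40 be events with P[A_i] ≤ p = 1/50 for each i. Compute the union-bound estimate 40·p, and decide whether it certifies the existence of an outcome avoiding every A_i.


Union bound: P[∪_{i=1}^{40} A_i] ≤ Σ_i P[A_i] ≤ 40·p = 40·(1/50) = 4/5.
Numerically: 4/5 ≈ 0.800.
Is 4/5 < 1? YES.
Since P[∪ A_i] ≤ 4/5 < 1, the complement has P[∩ A_i^c] ≥ 1 − 4/5 = 1/5 > 0, so some outcome avoids every A_i.

40·p = 4/5 ≈ 0.800; existence CERTIFIED by the union bound.


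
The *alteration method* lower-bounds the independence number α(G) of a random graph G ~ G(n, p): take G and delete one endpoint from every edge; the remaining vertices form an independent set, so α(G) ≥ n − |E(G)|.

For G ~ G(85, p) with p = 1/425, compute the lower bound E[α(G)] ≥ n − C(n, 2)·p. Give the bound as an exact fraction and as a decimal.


E[|E(G)|] = C(85, 2)·p = 3570 · (1/425) = 42/5.
E[α(G)] ≥ n − E[|E(G)|] = 85 − 42/5 = 383/5.
Numerically: ≈ 76.600.
(This is only a lower bound; the true E[α(G)] may be larger.)

E[α(G)] ≥ 383/5 ≈ 76.600.


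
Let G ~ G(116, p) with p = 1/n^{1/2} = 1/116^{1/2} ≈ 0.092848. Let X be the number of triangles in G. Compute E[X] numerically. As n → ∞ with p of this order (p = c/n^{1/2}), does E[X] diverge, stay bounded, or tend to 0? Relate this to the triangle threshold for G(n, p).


Number of potential triangles: C(116, 3) = 253460.
Each occurs with probability p³ ≈ (0.092848)³ ≈ 8.0041094e-04.
By linearity: E[X] = C(116, 3)·p³ ≈ 253460 · 8.0041094e-04 ≈ 202.87216.
Since α = 1/2 < 1, p = c/n^{1/2} ≫ 1/n is above the triangle threshold p ~ 1/n. Asymptotically E[X] ~ (c³/6)·n^{3(1−α)} = (1³/6)·n^{1.5} → ∞; triangles are abundant w.h.p.

E[X] ≈ 202.87216; in regime p = Θ(1/n^{1/2}) E[X] diverges (above the triangle threshold p ~ 1/n).


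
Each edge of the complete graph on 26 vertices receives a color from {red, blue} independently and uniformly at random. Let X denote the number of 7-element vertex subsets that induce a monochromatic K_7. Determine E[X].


Let X = Σ_S X_S over the C(26, 7) = 657800 subsets S of size 7, where X_S = 1 if the K_7 on S is monochromatic.
For a fixed S, the K_7 on S has C(7, 2) = 21 edges. P[all 21 edges red] = (1/2)^21, and likewise for blue, so P[monochromatic] = 2·(1/2)^21 = 2^{1 − 21} = 1/1048576.
Summing: E[X] = C(26, 7) · 2^{1 − 21} = 657800 · 1/1048576 = 82225/131072.
Numerically: E[X] ≈ 0.627327.

E[X] = C(26,7)·2^(1−C(7,2)) = 82225/131072 ≈ 0.627327.


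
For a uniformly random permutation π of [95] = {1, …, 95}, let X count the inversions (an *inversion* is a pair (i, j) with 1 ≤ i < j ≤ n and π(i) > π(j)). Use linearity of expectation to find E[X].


Write X = Σ X_I over the C(95, 2) = 4465 pairs i < j, with X_I the indicator of one inversion.
There are 4465 indicators.
For each fixed pair i < j, the values π(i) and π(j) are two distinct elements of {1, …, 95} in uniformly random order; by symmetry P[π(i) > π(j)] = 1/2.
By linearity: E[X] = 4465 · (1/2) = C(95, 2) · (1/2) = 4465/2 = 4465/2 ≈ 2232.500000.

E[X] = 4465/2 = 2232.500000.


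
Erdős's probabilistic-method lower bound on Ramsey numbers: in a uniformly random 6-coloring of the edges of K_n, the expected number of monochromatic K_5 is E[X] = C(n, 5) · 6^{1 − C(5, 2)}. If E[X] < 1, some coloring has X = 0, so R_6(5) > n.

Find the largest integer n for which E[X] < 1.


We need C(n, 5) · 6^{1 − 10} < 1, i.e. C(n, 5) < 6^{10 − 1} = 10077696.
Check values of n near the boundary:
  n = 66: C(66, 5) = 8936928; 8936928 < 10077696? YES
  n = 67: C(67, 5) = 9657648; 9657648 < 10077696? YES
  n = 68: C(68, 5) = 10424128; 10424128 < 10077696? NO
  n = 69: C(69, 5) = 11238513; 11238513 < 10077696? NO
  n = 70: C(70, 5) = 12103014; 12103014 < 10077696? NO
The largest n with C(n, 5) < 10077696 is n = 67 (where E[X] = 67067/69984 ≈ 0.958). Hence R_6(5) > 67, i.e. R_6(5) ≥ 68.

Largest n = 67; hence R_6(5) > 67.


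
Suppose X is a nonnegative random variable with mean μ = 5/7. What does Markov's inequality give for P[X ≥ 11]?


μ = E[X] = 5/7, a = 11.
Markov: P[X ≥ 11] ≤ μ/a = (5/7)/11 = 5/77.
Numerically: ≈ 0.0649.
(Since a = 11 > μ = 0.7143, the bound 5/77 is < 1 and informative.)

P[X ≥ 11] ≤ 5/77 ≈ 0.0649.


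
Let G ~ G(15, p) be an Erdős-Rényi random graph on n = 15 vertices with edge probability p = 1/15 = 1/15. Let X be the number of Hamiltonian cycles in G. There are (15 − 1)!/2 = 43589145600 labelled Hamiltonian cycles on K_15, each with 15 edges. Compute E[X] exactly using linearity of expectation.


K_15 has (15 − 1)!/2 = 43589145600 labelled Hamiltonian cycles.
For each such Hamiltonian cycle H, let X_H = 1 if all 15 edges of H are present in G. Then P[X_H = 1] = p^{15} = (1/15)^{15} = 1/437893890380859375.
By linearity of expectation: E[X] = Σ_H E[X_H] = 43589145600 · p^{15} = 43589145600 · 1/437893890380859375 = 7175168/72081298828125.
Numerically: E[X] ≈ 9.95e-08.

E[X] = 43589145600 · (1/15)^{15} = 7175168/72081298828125 ≈ 9.95e-08.


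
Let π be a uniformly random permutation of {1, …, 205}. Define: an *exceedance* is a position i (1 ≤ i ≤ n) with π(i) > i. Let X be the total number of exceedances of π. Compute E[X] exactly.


Write X = Σ_{i=1}^{205} X_i, where X_i = 1_{π(i) > i}.
For each fixed i, π(i) is uniform over {1, …, 205} (marginal of a uniform permutation), so P[π(i) > i] = (n − i)/n. Summing: Σ_{i=1}^{205} (n − i)/n = (0 + 1 + … + 204)/205 = 205(205 − 1)/(2·205) = (205 − 1)/2.
Hence E[X] = Σ_{i=1}^{205} (205 − i)/205 = 102 ≈ 102.000.

E[X] = 102 = 102.000.


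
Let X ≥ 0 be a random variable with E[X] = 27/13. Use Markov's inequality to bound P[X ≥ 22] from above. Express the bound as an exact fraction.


μ = E[X] = 27/13, a = 22.
Markov: P[X ≥ 22] ≤ μ/a = (27/13)/22 = 27/286.
Numerically: ≈ 0.09441.
(Since a = 22 > μ = 2.07692, the bound 27/286 is < 1 and informative.)

P[X ≥ 22] ≤ 27/286 ≈ 0.09441.


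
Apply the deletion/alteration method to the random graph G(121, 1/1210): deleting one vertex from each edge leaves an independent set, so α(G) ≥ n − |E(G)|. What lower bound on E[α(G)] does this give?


E[|E(G)|] = C(121, 2)·p = 7260 · (1/1210) = 6.
E[α(G)] ≥ n − E[|E(G)|] = 121 − 6 = 115.
Numerically: ≈ 115.00000.
(This is only a lower bound; the true E[α(G)] may be larger.)

E[α(G)] ≥ 115 ≈ 115.00000.


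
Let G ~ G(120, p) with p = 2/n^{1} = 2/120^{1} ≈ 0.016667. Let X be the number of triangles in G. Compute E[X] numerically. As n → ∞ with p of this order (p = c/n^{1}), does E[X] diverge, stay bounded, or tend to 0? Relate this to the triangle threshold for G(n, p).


Number of potential triangles: C(120, 3) = 280840.
Each occurs with probability p³ ≈ (0.016667)³ ≈ 4.6296296e-06.
By linearity: E[X] = C(120, 3)·p³ ≈ 280840 · 4.6296296e-06 ≈ 1.30019.
Here α = 1, so p = 2/n is exactly at the triangle threshold p ~ 1/n. Asymptotically E[X] → c³/6 = 2³/6 = 4/3 ≈ 1.33333, a bounded constant. In this regime the triangle count is asymptotically Poisson(c³/6).

E[X] ≈ 1.30019; in regime p = Θ(1/n^{1}) E[X] stays bounded (at the triangle threshold p ~ 1/n).


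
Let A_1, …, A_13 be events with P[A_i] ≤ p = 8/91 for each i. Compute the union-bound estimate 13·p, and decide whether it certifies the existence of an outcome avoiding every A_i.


Union bound: P[∪_{i=1}^{13} A_i] ≤ Σ_i P[A_i] ≤ 13·p = 13·(8/91) = 8/7.
Numerically: 8/7 ≈ 1.142857.
Is 8/7 < 1? NO.
Since the bound 8/7 is ≥ 1, the union bound is uninformative here; it does NOT by itself certify existence.

13·p = 8/7 ≈ 1.142857; existence NOT certified by the union bound.


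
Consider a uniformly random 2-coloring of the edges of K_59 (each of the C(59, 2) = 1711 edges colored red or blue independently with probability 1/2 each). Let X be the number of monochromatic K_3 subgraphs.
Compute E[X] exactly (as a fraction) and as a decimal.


Let X = Σ_S X_S over the C(59, 3) = 32509 subsets S of size 3, where X_S = 1 if the K_3 on S is monochromatic.
For a fixed S, the K_3 on S has C(3, 2) = 3 edges. P[all 3 edges red] = (1/2)^3, and likewise for blue, so P[monochromatic] = 2·(1/2)^3 = 2^{1 − 3} = 1/4.
By linearity of expectation: E[X] = C(59, 3) · 2^{1 − 3} = 32509 · 1/4 = 32509/4.
Numerically: E[X] ≈ 8127.25000.

E[X] = C(59,3)·2^(1−C(3,2)) = 32509/4 ≈ 8127.25000.


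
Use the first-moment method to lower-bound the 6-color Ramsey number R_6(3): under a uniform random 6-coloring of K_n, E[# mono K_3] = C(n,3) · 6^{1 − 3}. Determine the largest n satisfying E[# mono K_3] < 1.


We need C(n, 3) · 6^{1 − 3} < 1, i.e. C(n, 3) < 6^{3 − 1} = 36.
Check values of n near the boundary:
  n = 3: C(3, 3) = 1; 1 < 36? YES
  n = 4: C(4, 3) = 4; 4 < 36? YES
  n = 5: C(5, 3) = 10; 10 < 36? YES
  n = 6: C(6, 3) = 20; 20 < 36? YES
  n = 7: C(7, 3) = 35; 35 < 36? YES
  n = 8: C(8, 3) = 56; 56 < 36? NO
  n = 9: C(9, 3) = 84; 84 < 36? NO
The largest n with C(n, 3) < 36 is n = 7 (where E[X] = 35/36 ≈ 0.9722). Hence R_6(3) > 7, i.e. R_6(3) ≥ 8.

Largest n = 7; hence R_6(3) > 7.


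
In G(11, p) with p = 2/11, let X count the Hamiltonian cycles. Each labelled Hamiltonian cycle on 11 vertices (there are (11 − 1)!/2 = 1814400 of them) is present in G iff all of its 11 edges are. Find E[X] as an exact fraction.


K_11 has (11 − 1)!/2 = 1814400 labelled Hamiltonian cycles.
For each such Hamiltonian cycle H, let X_H = 1 if all 11 edges of H are present in G. Then P[X_H = 1] = p^{11} = (2/11)^{11} = 2048/285311670611.
By linearity: E[X] = Σ_H E[X_H] = 1814400 · p^{11} = 1814400 · 2048/285311670611 = 3715891200/285311670611.
Numerically: E[X] ≈ 0.013.

E[X] = 1814400 · (2/11)^{11} = 3715891200/285311670611 ≈ 0.013.


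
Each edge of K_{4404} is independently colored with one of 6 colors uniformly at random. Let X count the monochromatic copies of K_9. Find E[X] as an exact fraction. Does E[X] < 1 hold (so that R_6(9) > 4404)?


E[X] = C(4404, 9) · 6^{1 − 36} = 1703375445537161676647015880 · 6^{−35} = 1703375445537161676647015880/1719070799748422591028658176.
As a reduced fraction: E[X] = 70973976897381736526958995/71627949989517607959527424 ≈ 0.9909.
Is E[X] < 1? YES.
Since E[X] < 1, there exists a 6-coloring of K_{4404} with no monochromatic K_9; hence R_6(9) > 4404.

E[X] = 70973976897381736526958995/71627949989517607959527424 ≈ 0.9909; E[X] < 1, so R_6(9) > 4404.


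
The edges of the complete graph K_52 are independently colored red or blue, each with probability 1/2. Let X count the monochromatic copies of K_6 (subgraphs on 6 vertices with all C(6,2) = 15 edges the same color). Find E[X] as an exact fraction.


Let X = Σ_S X_S over the C(52, 6) = 20358520 subsets S of size 6, where X_S = 1 if the K_6 on S is monochromatic.
For a fixed S, the K_6 on S has C(6, 2) = 15 edges. P[all 15 edges red] = (1/2)^15, and likewise for blue, so P[monochromatic] = 2·(1/2)^15 = 2^{1 − 15} = 1/16384.
Summing: E[X] = C(52, 6) · 2^{1 − 15} = 20358520 · 1/16384 = 2544815/2048.
Numerically: E[X] ≈ 1242.585449.

E[X] = C(52,6)·2^(1−C(6,2)) = 2544815/2048 ≈ 1242.585449.


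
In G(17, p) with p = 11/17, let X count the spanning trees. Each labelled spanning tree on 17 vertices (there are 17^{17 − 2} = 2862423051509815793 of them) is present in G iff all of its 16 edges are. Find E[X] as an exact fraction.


K_17 has 17^{17 − 2} = 2862423051509815793 labelled spanning trees.
For each such spanning tree H, let X_H = 1 if all 16 edges of H are present in G. Then P[X_H = 1] = p^{16} = (11/17)^{16} = 45949729863572161/48661191875666868481.
Summing the indicators: E[X] = Σ_H E[X_H] = 2862423051509815793 · p^{16} = 2862423051509815793 · 45949729863572161/48661191875666868481 = 45949729863572161/17.
Numerically: E[X] ≈ 2.7e+15.

E[X] = 2862423051509815793 · (11/17)^{16} = 45949729863572161/17 ≈ 2.7e+15.


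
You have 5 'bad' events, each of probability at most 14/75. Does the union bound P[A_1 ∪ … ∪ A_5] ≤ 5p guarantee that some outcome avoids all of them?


Union bound: P[∪_{i=1}^{5} A_i] ≤ Σ_i P[A_i] ≤ 5·p = 5·(14/75) = 14/15.
Numerically: 14/15 ≈ 0.93333.
Is 14/15 < 1? YES.
Since P[∪ A_i] ≤ 14/15 < 1, the complement has P[∩ A_i^c] ≥ 1 − 14/15 = 1/15 > 0, so some outcome avoids every A_i.

5·p = 14/15 ≈ 0.93333; existence CERTIFIED by the union bound.


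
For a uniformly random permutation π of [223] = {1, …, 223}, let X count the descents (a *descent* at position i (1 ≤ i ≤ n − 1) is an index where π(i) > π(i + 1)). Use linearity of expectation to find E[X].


Write X = Σ X_I over i = 1, …, 222, with X_I the indicator of one descent.
There are 222 indicators.
For each fixed i, the pair (π(i), π(i+1)) is a uniformly random ordered pair of distinct values from {1, …, 223}; by symmetry P[π(i) > π(i+1)] = 1/2.
By linearity: E[X] = 222 · (1/2) = (223 − 1) · (1/2) = 111 ≈ 111.00000.

E[X] = 111 = 111.00000.


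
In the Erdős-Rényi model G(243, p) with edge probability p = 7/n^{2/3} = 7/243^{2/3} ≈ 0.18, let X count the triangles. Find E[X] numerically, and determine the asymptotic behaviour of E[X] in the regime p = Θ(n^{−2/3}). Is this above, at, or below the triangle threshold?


Number of potential triangles: C(243, 3) = 2362041.
Each occurs with probability p³ ≈ (0.18)³ ≈ 5.80874e-03.
By linearity: E[X] = C(243, 3)·p³ ≈ 2362041 · 5.80874e-03 ≈ 13720.471.
Since α = 2/3 < 1, p = c/n^{2/3} ≫ 1/n is above the triangle threshold p ~ 1/n. Asymptotically E[X] ~ (c³/6)·n^{3(1−α)} = (7³/6)·n^{1} → ∞; triangles are abundant w.h.p.

E[X] ≈ 13720.471; in regime p = Θ(1/n^{2/3}) E[X] diverges (above the triangle threshold p ~ 1/n).
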